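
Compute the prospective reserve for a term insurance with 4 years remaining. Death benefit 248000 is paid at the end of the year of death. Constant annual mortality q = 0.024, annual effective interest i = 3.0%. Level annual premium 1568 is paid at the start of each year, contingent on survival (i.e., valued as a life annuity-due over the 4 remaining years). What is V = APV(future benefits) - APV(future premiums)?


v = 1/(1+i) = 0.970874
APV(future benefits) per unit = sum_{k=0}^{3} k_p_x * q * v^(k+1) = 0.086127
APV(future benefits) = 248000 * 0.086127 = 21359.5161
Life annuity-due factor ä_{x:4} = sum_{k=0}^{3} k_p_x * v^k = 3.696287
APV(future premiums) = 1568 * 3.696287 = 5795.7784
V = 21359.5161 - 5795.7784
= 15563.7377


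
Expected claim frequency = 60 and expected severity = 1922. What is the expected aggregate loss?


E[S] = E[N] * E[X]
= 60 * 1922
= 115320


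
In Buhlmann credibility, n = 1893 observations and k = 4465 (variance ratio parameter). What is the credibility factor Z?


Z = n / (n + k)
= 1893 / (1893 + 4465)
= 1893 / 6358
= 0.2977


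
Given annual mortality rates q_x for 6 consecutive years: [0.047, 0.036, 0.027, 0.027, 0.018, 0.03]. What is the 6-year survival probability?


p_k = 1 - q_k for each year
Survival = product of (1 - q_k)
= 0.953 * 0.964 * 0.973 * 0.973 * 0.982 * 0.97
= 0.8285


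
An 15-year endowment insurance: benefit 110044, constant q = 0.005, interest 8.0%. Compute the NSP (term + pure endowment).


Term component = 4580.3651
Pure endowment = 15_p_x * v^15 * benefit = 0.927569 * 0.315242 * 110044 = 32177.7925
NSP = 36758.1577


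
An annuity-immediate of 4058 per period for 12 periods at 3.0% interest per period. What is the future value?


FV = PMT * ((1+i)^n - 1) / i
= 4058 * ((1.03)^12 - 1) / 0.03
= 4058 * (1.425761 - 1) / 0.03
= 57591.256


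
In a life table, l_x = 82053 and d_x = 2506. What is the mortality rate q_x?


q_x = d_x / l_x
= 2506 / 82053
= 0.0305


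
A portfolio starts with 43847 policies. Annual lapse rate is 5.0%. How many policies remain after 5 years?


remaining = initial * (1 - lapse)^years
= 43847 * (1 - 0.05)^5
= 43847 * 0.773781
= 33927.9728


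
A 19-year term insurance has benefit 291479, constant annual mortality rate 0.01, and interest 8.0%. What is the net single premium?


NSP = benefit * sum_{k=0}^{n-1} k_p_x * q * v^(k+1)
With constant q=0.01, v=0.925926
Sum = 0.089841
NSP = 291479 * 0.089841
= 26186.6924


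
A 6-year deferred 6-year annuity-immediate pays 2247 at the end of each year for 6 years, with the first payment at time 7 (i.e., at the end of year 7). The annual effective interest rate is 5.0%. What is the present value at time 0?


PV at time 6 of the 6-year annuity-immediate:
a_n = 2247 * (1-(1+0.05)^(-6))/0.05 = 11405.0801
Discount back 6 years to time 0:
PV = 11405.0801 * (1+0.05)^(-6)
= 11405.0801 * 0.746215
= 8510.6464


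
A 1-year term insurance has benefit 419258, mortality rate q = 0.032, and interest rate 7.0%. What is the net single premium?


NSP = benefit * q * v
v = 1/(1+i) = 0.934579
NSP = 419258 * 0.032 * 0.934579
= 12538.557


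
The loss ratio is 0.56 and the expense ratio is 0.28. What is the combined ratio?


Combined ratio = loss ratio + expense ratio
= 0.56 + 0.28
= 0.84


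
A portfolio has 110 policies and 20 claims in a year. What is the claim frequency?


frequency = claims / policies
= 20 / 110
= 0.1818


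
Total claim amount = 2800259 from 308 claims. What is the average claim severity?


severity = total / number
= 2800259 / 308
= 9091.75


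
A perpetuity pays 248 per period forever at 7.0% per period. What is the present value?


PV = PMT / i
= 248 / 0.07
= 3542.8571


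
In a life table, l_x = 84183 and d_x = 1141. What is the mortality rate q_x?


q_x = d_x / l_x
= 1141 / 84183
= 0.0136


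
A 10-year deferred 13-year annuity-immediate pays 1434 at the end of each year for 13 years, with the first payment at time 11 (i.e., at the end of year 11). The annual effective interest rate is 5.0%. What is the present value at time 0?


PV at time 10 of the 13-year annuity-immediate:
a_n = 1434 * (1-(1+0.05)^(-13))/0.05 = 13470.3837
Discount back 10 years to time 0:
PV = 13470.3837 * (1+0.05)^(-10)
= 13470.3837 * 0.613913
= 8269.6471


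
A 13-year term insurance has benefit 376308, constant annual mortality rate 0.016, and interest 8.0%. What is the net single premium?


NSP = benefit * sum_{k=0}^{n-1} k_p_x * q * v^(k+1)
With constant q=0.016, v=0.925926
Sum = 0.116976
NSP = 376308 * 0.116976
= 44018.945


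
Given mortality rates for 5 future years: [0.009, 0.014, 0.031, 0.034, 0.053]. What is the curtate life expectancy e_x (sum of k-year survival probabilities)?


e_x = sum_{k=1}^{n} k_p_x
k_p_x values:
  1_p_x = 0.991
  2_p_x = 0.977126
  3_p_x = 0.946835
  4_p_x = 0.914643
  5_p_x = 0.866167
e_x = 4.6958


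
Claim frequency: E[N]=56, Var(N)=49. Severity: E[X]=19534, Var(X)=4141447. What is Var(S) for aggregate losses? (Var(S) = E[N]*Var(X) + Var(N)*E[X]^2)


Var(S) = E[N]*Var(X) + Var(N)*E[X]^2
= 56*4141447 + 49*19534^2
= 231921032 + 18697280644
= 1.8929e+10


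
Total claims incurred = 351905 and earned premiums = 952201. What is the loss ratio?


Loss ratio = claims / premiums
= 351905 / 952201
= 0.3696


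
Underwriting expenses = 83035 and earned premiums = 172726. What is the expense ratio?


Expense ratio = expenses / premiums
= 83035 / 172726
= 0.4807


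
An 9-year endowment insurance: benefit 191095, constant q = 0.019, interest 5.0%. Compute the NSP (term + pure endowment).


Term component = 24079.2293
Pure endowment = 9_p_x * v^9 * benefit = 0.841436 * 0.644609 * 191095 = 103649.3776
NSP = 127728.607


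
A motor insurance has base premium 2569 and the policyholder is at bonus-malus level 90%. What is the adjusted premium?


adjusted = base * BM_level / 100
= 2569 * 90 / 100
= 2569 * 0.9
= 2312.1


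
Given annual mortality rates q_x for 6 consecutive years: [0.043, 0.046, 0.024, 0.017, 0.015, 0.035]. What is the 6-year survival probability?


p_k = 1 - q_k for each year
Survival = product of (1 - q_k)
= 0.957 * 0.954 * 0.976 * 0.983 * 0.985 * 0.965
= 0.8326


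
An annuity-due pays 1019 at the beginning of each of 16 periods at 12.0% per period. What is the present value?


PV_due = PMT * (1-(1+i)^(-n))/i * (1+i)
PV_immediate = 7106.4919
PV_due = 7106.4919 * 1.12
= 7959.2709


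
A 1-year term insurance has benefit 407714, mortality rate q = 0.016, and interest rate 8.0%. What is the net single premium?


NSP = benefit * q * v
v = 1/(1+i) = 0.925926
NSP = 407714 * 0.016 * 0.925926
= 6040.2074


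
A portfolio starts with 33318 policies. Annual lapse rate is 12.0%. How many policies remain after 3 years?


remaining = initial * (1 - lapse)^years
= 33318 * (1 - 0.12)^3
= 33318 * 0.681472
= 22705.2841


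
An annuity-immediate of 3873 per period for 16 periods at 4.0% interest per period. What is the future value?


FV = PMT * ((1+i)^n - 1) / i
= 3873 * ((1.04)^16 - 1) / 0.04
= 3873 * (1.872981 - 1) / 0.04
= 84526.4091


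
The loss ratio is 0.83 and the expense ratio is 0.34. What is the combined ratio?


Combined ratio = loss ratio + expense ratio
= 0.83 + 0.34
= 1.17


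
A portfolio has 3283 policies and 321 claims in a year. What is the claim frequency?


frequency = claims / policies
= 321 / 3283
= 0.0978


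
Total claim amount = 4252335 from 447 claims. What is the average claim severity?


severity = total / number
= 4252335 / 447
= 9513.0537


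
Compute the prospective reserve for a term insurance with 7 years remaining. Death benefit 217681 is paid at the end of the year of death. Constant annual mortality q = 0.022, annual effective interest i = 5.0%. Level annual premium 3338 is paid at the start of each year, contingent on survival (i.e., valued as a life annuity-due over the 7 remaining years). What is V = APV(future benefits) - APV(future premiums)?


v = 1/(1+i) = 0.952381
APV(future benefits) per unit = sum_{k=0}^{6} k_p_x * q * v^(k+1) = 0.119716
APV(future benefits) = 217681 * 0.119716 = 26059.9995
Life annuity-due factor ä_{x:7} = sum_{k=0}^{6} k_p_x * v^k = 5.71374
APV(future premiums) = 3338 * 5.71374 = 19072.4652
V = 26059.9995 - 19072.4652
= 6987.5344


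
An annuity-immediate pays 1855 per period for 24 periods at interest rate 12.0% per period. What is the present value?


PV = PMT * (1 - (1+i)^(-n)) / i
= 1855 * (1 - (1+0.12)^(-24)) / 0.12
= 1855 * (1 - 0.065882) / 0.12
= 1855 * 7.784316
= 14439.9058


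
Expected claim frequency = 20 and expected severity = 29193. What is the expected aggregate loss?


E[S] = E[N] * E[X]
= 20 * 29193
= 583860


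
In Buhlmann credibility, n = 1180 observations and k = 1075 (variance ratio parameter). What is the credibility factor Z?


Z = n / (n + k)
= 1180 / (1180 + 1075)
= 1180 / 2255
= 0.5233


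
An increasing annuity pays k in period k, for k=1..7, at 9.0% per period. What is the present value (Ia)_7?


(Ia)_n = sum_{k=1}^{n} k * v^k, v = 1/(1+i)
v = 0.917431
Sum computed term by term:
(Ia)_7 = 18.4075


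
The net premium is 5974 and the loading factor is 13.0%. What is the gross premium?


Gross = net * (1 + loading)
= 5974 * (1 + 0.13)
= 5974 * 1.13
= 6750.62


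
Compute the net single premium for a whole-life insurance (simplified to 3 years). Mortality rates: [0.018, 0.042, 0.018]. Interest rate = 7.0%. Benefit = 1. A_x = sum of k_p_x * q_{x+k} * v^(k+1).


v = 0.934579
Year 0: k_p_x=1.0, q=0.018, term=0.016822
Year 1: k_p_x=0.982, q=0.042, term=0.036024
Year 2: k_p_x=0.940756, q=0.018, term=0.013823
A_x = 0.0667


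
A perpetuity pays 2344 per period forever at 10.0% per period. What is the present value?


PV = PMT / i
= 2344 / 0.1
= 23440.0


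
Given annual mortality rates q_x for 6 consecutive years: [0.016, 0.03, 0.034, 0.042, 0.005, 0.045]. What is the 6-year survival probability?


p_k = 1 - q_k for each year
Survival = product of (1 - q_k)
= 0.984 * 0.97 * 0.966 * 0.958 * 0.995 * 0.955
= 0.8393


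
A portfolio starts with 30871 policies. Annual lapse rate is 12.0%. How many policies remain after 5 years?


remaining = initial * (1 - lapse)^years
= 30871 * (1 - 0.12)^5
= 30871 * 0.527732
= 16291.612


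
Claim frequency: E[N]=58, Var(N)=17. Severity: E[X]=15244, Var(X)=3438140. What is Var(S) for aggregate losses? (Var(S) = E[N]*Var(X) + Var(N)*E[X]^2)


Var(S) = E[N]*Var(X) + Var(N)*E[X]^2
= 58*3438140 + 17*15244^2
= 199412120 + 3950452112
= 4.1499e+09


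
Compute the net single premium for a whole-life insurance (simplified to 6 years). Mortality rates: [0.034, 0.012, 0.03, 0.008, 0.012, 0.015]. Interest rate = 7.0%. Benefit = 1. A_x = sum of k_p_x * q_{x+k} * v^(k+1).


v = 0.934579
Year 0: k_p_x=1.0, q=0.034, term=0.031776
Year 1: k_p_x=0.966, q=0.012, term=0.010125
Year 2: k_p_x=0.954408, q=0.03, term=0.023372
Year 3: k_p_x=0.925776, q=0.008, term=0.00565
Year 4: k_p_x=0.91837, q=0.012, term=0.007857
Year 5: k_p_x=0.907349, q=0.015, term=0.009069
A_x = 0.0878


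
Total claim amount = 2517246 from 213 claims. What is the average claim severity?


severity = total / number
= 2517246 / 213
= 11818.0563


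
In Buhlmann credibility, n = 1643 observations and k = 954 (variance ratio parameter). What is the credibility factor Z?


Z = n / (n + k)
= 1643 / (1643 + 954)
= 1643 / 2597
= 0.6327


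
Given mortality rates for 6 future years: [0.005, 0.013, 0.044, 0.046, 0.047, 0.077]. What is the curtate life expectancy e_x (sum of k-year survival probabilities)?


e_x = sum_{k=1}^{n} k_p_x
k_p_x values:
  1_p_x = 0.995
  2_p_x = 0.982065
  3_p_x = 0.938854
  4_p_x = 0.895667
  5_p_x = 0.853571
  6_p_x = 0.787846
e_x = 5.453


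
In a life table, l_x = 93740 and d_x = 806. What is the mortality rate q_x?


q_x = d_x / l_x
= 806 / 93740
= 0.0086


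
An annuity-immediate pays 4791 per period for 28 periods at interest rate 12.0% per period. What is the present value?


PV = PMT * (1 - (1+i)^(-n)) / i
= 4791 * (1 - (1+0.12)^(-28)) / 0.12
= 4791 * (1 - 0.041869) / 0.12
= 4791 * 7.984423
= 38253.3695


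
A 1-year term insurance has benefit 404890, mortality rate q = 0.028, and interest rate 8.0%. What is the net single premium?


NSP = benefit * q * v
v = 1/(1+i) = 0.925926
NSP = 404890 * 0.028 * 0.925926
= 10497.1481


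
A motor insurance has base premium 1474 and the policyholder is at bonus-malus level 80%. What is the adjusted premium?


adjusted = base * BM_level / 100
= 1474 * 80 / 100
= 1474 * 0.8
= 1179.2


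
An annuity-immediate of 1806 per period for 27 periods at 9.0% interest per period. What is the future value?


FV = PMT * ((1+i)^n - 1) / i
= 1806 * ((1.09)^27 - 1) / 0.09
= 1806 * (10.245082 - 1) / 0.09
= 185517.9815


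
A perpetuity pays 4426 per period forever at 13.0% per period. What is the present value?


PV = PMT / i
= 4426 / 0.13
= 34046.1538


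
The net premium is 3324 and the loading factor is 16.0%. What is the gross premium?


Gross = net * (1 + loading)
= 3324 * (1 + 0.16)
= 3324 * 1.16
= 3855.84


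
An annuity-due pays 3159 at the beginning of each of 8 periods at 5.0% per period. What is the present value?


PV_due = PMT * (1-(1+i)^(-n))/i * (1+i)
PV_immediate = 20417.2891
PV_due = 20417.2891 * 1.05
= 21438.1536


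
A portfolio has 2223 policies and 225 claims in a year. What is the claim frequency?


frequency = claims / policies
= 225 / 2223
= 0.1012


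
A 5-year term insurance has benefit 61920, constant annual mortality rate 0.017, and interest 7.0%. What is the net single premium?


NSP = benefit * sum_{k=0}^{n-1} k_p_x * q * v^(k+1)
With constant q=0.017, v=0.934579
Sum = 0.067529
NSP = 61920 * 0.067529
= 4181.423


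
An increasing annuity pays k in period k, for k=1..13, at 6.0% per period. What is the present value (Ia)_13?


(Ia)_n = sum_{k=1}^{n} k * v^k, v = 1/(1+i)
v = 0.943396
Sum computed term by term:
(Ia)_13 = 54.8156


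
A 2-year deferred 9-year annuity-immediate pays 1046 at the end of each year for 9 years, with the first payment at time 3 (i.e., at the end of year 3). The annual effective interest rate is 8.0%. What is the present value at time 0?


PV at time 2 of the 9-year annuity-immediate:
a_n = 1046 * (1-(1+0.08)^(-9))/0.08 = 6534.2448
Discount back 2 years to time 0:
PV = 6534.2448 * (1+0.08)^(-2)
= 6534.2448 * 0.857339
= 5602.0617


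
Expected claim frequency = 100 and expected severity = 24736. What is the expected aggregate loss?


E[S] = E[N] * E[X]
= 100 * 24736
= 2.4736e+06


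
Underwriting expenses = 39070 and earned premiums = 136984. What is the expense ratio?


Expense ratio = expenses / premiums
= 39070 / 136984
= 0.2852


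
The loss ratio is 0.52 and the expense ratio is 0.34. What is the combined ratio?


Combined ratio = loss ratio + expense ratio
= 0.52 + 0.34
= 0.86


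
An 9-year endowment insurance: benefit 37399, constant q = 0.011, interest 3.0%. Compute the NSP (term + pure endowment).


Term component = 3072.4166
Pure endowment = 9_p_x * v^9 * benefit = 0.905246 * 0.766417 * 37399 = 25947.2653
NSP = 29019.6819


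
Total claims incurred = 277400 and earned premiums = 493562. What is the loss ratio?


Loss ratio = claims / premiums
= 277400 / 493562
= 0.562


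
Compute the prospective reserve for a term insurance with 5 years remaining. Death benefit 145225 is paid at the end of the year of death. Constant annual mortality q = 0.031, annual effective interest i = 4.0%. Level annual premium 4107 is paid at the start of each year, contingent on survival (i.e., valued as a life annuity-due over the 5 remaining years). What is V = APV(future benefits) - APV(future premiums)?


v = 1/(1+i) = 0.961538
APV(future benefits) per unit = sum_{k=0}^{4} k_p_x * q * v^(k+1) = 0.130031
APV(future benefits) = 145225 * 0.130031 = 18883.8172
Life annuity-due factor ä_{x:5} = sum_{k=0}^{4} k_p_x * v^k = 4.362345
APV(future premiums) = 4107 * 4.362345 = 17916.1525
V = 18883.8172 - 17916.1525
= 967.6647


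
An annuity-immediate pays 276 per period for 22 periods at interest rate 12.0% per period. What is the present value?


PV = PMT * (1 - (1+i)^(-n)) / i
= 276 * (1 - (1+0.12)^(-22)) / 0.12
= 276 * (1 - 0.082643) / 0.12
= 276 * 7.644646
= 2109.9222


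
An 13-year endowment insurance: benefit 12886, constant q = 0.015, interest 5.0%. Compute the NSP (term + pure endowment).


Term component = 1677.9873
Pure endowment = 13_p_x * v^13 * benefit = 0.82162 * 0.530321 * 12886 = 5614.7217
NSP = 7292.709


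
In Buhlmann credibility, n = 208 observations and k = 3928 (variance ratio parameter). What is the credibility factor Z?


Z = n / (n + k)
= 208 / (208 + 3928)
= 208 / 4136
= 0.0503


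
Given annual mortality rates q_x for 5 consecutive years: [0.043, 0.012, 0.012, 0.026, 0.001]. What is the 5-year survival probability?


p_k = 1 - q_k for each year
Survival = product of (1 - q_k)
= 0.957 * 0.988 * 0.988 * 0.974 * 0.999
= 0.909


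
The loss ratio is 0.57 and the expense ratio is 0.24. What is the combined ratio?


Combined ratio = loss ratio + expense ratio
= 0.57 + 0.24
= 0.81


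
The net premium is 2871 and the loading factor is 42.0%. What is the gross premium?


Gross = net * (1 + loading)
= 2871 * (1 + 0.42)
= 2871 * 1.42
= 4076.82


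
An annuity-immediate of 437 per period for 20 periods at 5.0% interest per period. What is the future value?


FV = PMT * ((1+i)^n - 1) / i
= 437 * ((1.05)^20 - 1) / 0.05
= 437 * (2.653298 - 1) / 0.05
= 14449.8219


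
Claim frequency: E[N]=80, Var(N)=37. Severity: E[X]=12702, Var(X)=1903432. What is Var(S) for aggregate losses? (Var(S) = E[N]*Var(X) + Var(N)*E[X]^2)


Var(S) = E[N]*Var(X) + Var(N)*E[X]^2
= 80*1903432 + 37*12702^2
= 152274560 + 5969609748
= 6.1219e+09


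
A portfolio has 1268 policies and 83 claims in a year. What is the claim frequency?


frequency = claims / policies
= 83 / 1268
= 0.0655


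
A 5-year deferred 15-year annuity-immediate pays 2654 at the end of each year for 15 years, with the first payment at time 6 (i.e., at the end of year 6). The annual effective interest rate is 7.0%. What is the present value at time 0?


PV at time 5 of the 15-year annuity-immediate:
a_n = 2654 * (1-(1+0.07)^(-15))/0.07 = 24172.4038
Discount back 5 years to time 0:
PV = 24172.4038 * (1+0.07)^(-5)
= 24172.4038 * 0.712986
= 17234.5898


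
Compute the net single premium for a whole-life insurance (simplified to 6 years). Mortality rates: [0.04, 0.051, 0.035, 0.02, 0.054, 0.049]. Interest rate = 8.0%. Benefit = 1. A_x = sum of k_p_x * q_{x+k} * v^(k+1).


v = 0.925926
Year 0: k_p_x=1.0, q=0.04, term=0.037037
Year 1: k_p_x=0.96, q=0.051, term=0.041975
Year 2: k_p_x=0.91104, q=0.035, term=0.025312
Year 3: k_p_x=0.879154, q=0.02, term=0.012924
Year 4: k_p_x=0.861571, q=0.054, term=0.031664
Year 5: k_p_x=0.815046, q=0.049, term=0.025167
A_x = 0.1741


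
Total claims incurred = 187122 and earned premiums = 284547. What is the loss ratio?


Loss ratio = claims / premiums
= 187122 / 284547
= 0.6576


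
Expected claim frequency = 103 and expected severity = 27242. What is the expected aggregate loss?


E[S] = E[N] * E[X]
= 103 * 27242
= 2.8059e+06


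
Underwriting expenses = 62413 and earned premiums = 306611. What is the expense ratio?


Expense ratio = expenses / premiums
= 62413 / 306611
= 0.2036


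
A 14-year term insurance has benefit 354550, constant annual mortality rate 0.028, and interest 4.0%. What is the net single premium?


NSP = benefit * sum_{k=0}^{n-1} k_p_x * q * v^(k+1)
With constant q=0.028, v=0.961538
Sum = 0.251989
NSP = 354550 * 0.251989
= 89342.787


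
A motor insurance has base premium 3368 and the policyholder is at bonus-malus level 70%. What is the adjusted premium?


adjusted = base * BM_level / 100
= 3368 * 70 / 100
= 3368 * 0.7
= 2357.6


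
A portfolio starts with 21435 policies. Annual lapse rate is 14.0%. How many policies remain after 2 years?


remaining = initial * (1 - lapse)^years
= 21435 * (1 - 0.14)^2
= 21435 * 0.7396
= 15853.326


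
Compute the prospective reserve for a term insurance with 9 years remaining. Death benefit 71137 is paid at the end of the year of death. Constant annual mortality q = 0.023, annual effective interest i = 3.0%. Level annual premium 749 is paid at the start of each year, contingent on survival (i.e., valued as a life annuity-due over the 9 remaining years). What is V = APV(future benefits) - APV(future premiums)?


v = 1/(1+i) = 0.970874
APV(future benefits) per unit = sum_{k=0}^{8} k_p_x * q * v^(k+1) = 0.164208
APV(future benefits) = 71137 * 0.164208 = 11681.2778
Life annuity-due factor ä_{x:9} = sum_{k=0}^{8} k_p_x * v^k = 7.353671
APV(future premiums) = 749 * 7.353671 = 5507.8996
V = 11681.2778 - 5507.8996
= 6173.3782


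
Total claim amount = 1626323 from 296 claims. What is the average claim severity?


severity = total / number
= 1626323 / 296
= 5494.3345


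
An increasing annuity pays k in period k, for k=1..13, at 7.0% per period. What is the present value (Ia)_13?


(Ia)_n = sum_{k=1}^{n} k * v^k, v = 1/(1+i)
v = 0.934579
Sum computed term by term:
(Ia)_13 = 50.6878


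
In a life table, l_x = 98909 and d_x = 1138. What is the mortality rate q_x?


q_x = d_x / l_x
= 1138 / 98909
= 0.0115


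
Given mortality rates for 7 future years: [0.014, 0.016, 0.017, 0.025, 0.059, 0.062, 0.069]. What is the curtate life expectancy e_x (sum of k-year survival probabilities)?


e_x = sum_{k=1}^{n} k_p_x
k_p_x values:
  1_p_x = 0.986
  2_p_x = 0.970224
  3_p_x = 0.95373
  4_p_x = 0.929887
  5_p_x = 0.875024
  6_p_x = 0.820772
  7_p_x = 0.764139
e_x = 6.2998


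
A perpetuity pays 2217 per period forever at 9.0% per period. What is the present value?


PV = PMT / i
= 2217 / 0.09
= 24633.3333


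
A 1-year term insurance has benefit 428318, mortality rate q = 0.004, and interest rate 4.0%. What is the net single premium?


NSP = benefit * q * v
v = 1/(1+i) = 0.961538
NSP = 428318 * 0.004 * 0.961538
= 1647.3769


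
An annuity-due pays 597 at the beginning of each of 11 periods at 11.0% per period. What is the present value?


PV_due = PMT * (1-(1+i)^(-n))/i * (1+i)
PV_immediate = 3705.2896
PV_due = 3705.2896 * 1.11
= 4112.8715


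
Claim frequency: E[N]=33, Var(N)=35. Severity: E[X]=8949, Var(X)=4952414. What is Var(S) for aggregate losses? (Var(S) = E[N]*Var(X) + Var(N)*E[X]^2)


Var(S) = E[N]*Var(X) + Var(N)*E[X]^2
= 33*4952414 + 35*8949^2
= 163429662 + 2802961035
= 2.9664e+09


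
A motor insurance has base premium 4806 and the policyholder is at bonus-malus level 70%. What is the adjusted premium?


adjusted = base * BM_level / 100
= 4806 * 70 / 100
= 4806 * 0.7
= 3364.2


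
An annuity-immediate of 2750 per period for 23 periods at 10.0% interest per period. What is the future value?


FV = PMT * ((1+i)^n - 1) / i
= 2750 * ((1.1)^23 - 1) / 0.1
= 2750 * (8.954302 - 1) / 0.1
= 218743.3169


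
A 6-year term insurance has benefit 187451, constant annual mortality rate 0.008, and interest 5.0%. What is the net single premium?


NSP = benefit * sum_{k=0}^{n-1} k_p_x * q * v^(k+1)
With constant q=0.008, v=0.952381
Sum = 0.039847
NSP = 187451 * 0.039847
= 7469.4485


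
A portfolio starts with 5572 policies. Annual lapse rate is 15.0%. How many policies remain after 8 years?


remaining = initial * (1 - lapse)^years
= 5572 * (1 - 0.15)^8
= 5572 * 0.272491
= 1518.3172


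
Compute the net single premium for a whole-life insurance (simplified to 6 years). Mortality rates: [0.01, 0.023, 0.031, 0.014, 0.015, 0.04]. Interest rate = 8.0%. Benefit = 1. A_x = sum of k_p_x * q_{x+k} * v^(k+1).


v = 0.925926
Year 0: k_p_x=1.0, q=0.01, term=0.009259
Year 1: k_p_x=0.99, q=0.023, term=0.019522
Year 2: k_p_x=0.96723, q=0.031, term=0.023802
Year 3: k_p_x=0.937246, q=0.014, term=0.009645
Year 4: k_p_x=0.924124, q=0.015, term=0.009434
Year 5: k_p_x=0.910263, q=0.04, term=0.022945
A_x = 0.0946


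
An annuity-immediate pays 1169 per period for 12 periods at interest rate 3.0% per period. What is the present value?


PV = PMT * (1 - (1+i)^(-n)) / i
= 1169 * (1 - (1+0.03)^(-12)) / 0.03
= 1169 * (1 - 0.70138) / 0.03
= 1169 * 9.954004
= 11636.2307


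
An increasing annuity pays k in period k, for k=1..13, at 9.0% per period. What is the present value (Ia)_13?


(Ia)_n = sum_{k=1}^{n} k * v^k, v = 1/(1+i)
v = 0.917431
Sum computed term by term:
(Ia)_13 = 43.56


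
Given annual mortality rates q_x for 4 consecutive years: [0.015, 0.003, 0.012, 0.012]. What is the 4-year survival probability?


p_k = 1 - q_k for each year
Survival = product of (1 - q_k)
= 0.985 * 0.997 * 0.988 * 0.988
= 0.9586


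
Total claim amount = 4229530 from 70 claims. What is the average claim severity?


severity = total / number
= 4229530 / 70
= 60421.8571


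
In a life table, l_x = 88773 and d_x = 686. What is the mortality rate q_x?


q_x = d_x / l_x
= 686 / 88773
= 0.0077


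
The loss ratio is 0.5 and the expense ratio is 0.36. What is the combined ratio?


Combined ratio = loss ratio + expense ratio
= 0.5 + 0.36
= 0.86


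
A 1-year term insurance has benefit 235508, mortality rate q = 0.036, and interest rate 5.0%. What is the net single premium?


NSP = benefit * q * v
v = 1/(1+i) = 0.952381
NSP = 235508 * 0.036 * 0.952381
= 8074.56


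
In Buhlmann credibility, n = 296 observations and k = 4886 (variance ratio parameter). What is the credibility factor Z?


Z = n / (n + k)
= 296 / (296 + 4886)
= 296 / 5182
= 0.0571


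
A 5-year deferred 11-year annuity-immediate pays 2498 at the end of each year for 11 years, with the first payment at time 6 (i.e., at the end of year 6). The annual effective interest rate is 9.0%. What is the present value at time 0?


PV at time 5 of the 11-year annuity-immediate:
a_n = 2498 * (1-(1+0.09)^(-11))/0.09 = 16999.366
Discount back 5 years to time 0:
PV = 16999.366 * (1+0.09)^(-5)
= 16999.366 * 0.649931
= 11048.4215


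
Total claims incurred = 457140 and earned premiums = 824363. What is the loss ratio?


Loss ratio = claims / premiums
= 457140 / 824363
= 0.5545


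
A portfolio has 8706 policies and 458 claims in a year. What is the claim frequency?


frequency = claims / policies
= 458 / 8706
= 0.0526


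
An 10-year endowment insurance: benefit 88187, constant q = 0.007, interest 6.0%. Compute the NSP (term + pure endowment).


Term component = 4417.7608
Pure endowment = 10_p_x * v^10 * benefit = 0.932164 * 0.558395 * 88187 = 45902.7179
NSP = 50320.4787


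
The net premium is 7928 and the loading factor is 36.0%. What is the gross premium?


Gross = net * (1 + loading)
= 7928 * (1 + 0.36)
= 7928 * 1.36
= 10782.08


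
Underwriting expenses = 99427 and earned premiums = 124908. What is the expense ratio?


Expense ratio = expenses / premiums
= 99427 / 124908
= 0.796


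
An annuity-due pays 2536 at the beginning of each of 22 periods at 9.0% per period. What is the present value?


PV_due = PMT * (1-(1+i)^(-n))/i * (1+i)
PV_immediate = 23945.9909
PV_due = 23945.9909 * 1.09
= 26101.1301


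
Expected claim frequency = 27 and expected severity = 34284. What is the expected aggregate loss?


E[S] = E[N] * E[X]
= 27 * 34284
= 925668


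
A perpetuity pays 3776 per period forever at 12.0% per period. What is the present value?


PV = PMT / i
= 3776 / 0.12
= 31466.6667


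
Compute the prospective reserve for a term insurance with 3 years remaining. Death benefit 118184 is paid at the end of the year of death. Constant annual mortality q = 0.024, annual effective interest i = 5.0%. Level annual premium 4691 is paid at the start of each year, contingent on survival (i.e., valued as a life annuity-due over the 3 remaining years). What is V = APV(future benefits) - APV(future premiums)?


v = 1/(1+i) = 0.952381
APV(future benefits) per unit = sum_{k=0}^{2} k_p_x * q * v^(k+1) = 0.063852
APV(future benefits) = 118184 * 0.063852 = 7546.3208
Life annuity-due factor ä_{x:3} = sum_{k=0}^{2} k_p_x * v^k = 2.793538
APV(future premiums) = 4691 * 2.793538 = 13104.4883
V = 7546.3208 - 13104.4883
= -5558.1675


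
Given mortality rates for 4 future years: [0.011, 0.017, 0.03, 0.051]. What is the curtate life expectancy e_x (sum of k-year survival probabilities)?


e_x = sum_{k=1}^{n} k_p_x
k_p_x values:
  1_p_x = 0.989
  2_p_x = 0.972187
  3_p_x = 0.943021
  4_p_x = 0.894927
e_x = 3.7991


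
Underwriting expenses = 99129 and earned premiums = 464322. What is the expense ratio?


Expense ratio = expenses / premiums
= 99129 / 464322
= 0.2135


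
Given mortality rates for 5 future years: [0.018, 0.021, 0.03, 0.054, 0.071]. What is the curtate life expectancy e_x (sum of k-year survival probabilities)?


e_x = sum_{k=1}^{n} k_p_x
k_p_x values:
  1_p_x = 0.982
  2_p_x = 0.961378
  3_p_x = 0.932537
  4_p_x = 0.88218
  5_p_x = 0.819545
e_x = 4.5776


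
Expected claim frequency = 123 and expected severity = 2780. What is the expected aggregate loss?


E[S] = E[N] * E[X]
= 123 * 2780
= 341940


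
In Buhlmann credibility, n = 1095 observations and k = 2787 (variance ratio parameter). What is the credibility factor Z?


Z = n / (n + k)
= 1095 / (1095 + 2787)
= 1095 / 3882
= 0.2821


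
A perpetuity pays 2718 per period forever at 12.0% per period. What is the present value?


PV = PMT / i
= 2718 / 0.12
= 22650.0


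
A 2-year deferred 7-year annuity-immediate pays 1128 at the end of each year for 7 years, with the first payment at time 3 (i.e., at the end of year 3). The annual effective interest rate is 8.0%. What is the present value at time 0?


PV at time 2 of the 7-year annuity-immediate:
a_n = 1128 * (1-(1+0.08)^(-7))/0.08 = 5872.7854
Discount back 2 years to time 0:
PV = 5872.7854 * (1+0.08)^(-2)
= 5872.7854 * 0.857339
= 5034.9669


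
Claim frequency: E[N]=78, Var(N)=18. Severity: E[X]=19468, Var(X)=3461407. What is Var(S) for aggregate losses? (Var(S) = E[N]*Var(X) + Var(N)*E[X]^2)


Var(S) = E[N]*Var(X) + Var(N)*E[X]^2
= 78*3461407 + 18*19468^2
= 269989746 + 6822054432
= 7.0920e+09


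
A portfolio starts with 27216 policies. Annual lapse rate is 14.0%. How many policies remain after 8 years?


remaining = initial * (1 - lapse)^years
= 27216 * (1 - 0.14)^8
= 27216 * 0.299218
= 8143.5151


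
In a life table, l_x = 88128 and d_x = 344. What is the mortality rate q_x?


q_x = d_x / l_x
= 344 / 88128
= 0.0039


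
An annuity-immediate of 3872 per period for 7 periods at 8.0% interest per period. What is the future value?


FV = PMT * ((1+i)^n - 1) / i
= 3872 * ((1.08)^7 - 1) / 0.08
= 3872 * (1.713824 - 1) / 0.08
= 34549.0946


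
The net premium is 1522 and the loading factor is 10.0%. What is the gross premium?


Gross = net * (1 + loading)
= 1522 * (1 + 0.1)
= 1522 * 1.1
= 1674.2


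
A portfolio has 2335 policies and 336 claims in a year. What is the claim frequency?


frequency = claims / policies
= 336 / 2335
= 0.1439


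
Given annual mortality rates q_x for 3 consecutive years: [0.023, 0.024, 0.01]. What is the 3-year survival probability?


p_k = 1 - q_k for each year
Survival = product of (1 - q_k)
= 0.977 * 0.976 * 0.99
= 0.944


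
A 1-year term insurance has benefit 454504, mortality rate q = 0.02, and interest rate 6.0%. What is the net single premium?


NSP = benefit * q * v
v = 1/(1+i) = 0.943396
NSP = 454504 * 0.02 * 0.943396
= 8575.5472


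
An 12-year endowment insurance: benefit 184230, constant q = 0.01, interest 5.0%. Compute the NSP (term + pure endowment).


Term component = 15549.8636
Pure endowment = 12_p_x * v^12 * benefit = 0.886385 * 0.556837 * 184230 = 90930.8181
NSP = 106480.6818


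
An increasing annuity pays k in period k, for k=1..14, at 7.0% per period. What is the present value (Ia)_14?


(Ia)_n = sum_{k=1}^{n} k * v^k, v = 1/(1+i)
v = 0.934579
Sum computed term by term:
(Ia)_14 = 56.1173


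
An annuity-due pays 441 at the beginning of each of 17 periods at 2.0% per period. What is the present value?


PV_due = PMT * (1-(1+i)^(-n))/i * (1+i)
PV_immediate = 6302.7155
PV_due = 6302.7155 * 1.02
= 6428.7698


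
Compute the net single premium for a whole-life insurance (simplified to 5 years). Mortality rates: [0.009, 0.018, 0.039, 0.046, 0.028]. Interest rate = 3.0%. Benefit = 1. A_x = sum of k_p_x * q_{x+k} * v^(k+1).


v = 0.970874
Year 0: k_p_x=1.0, q=0.009, term=0.008738
Year 1: k_p_x=0.991, q=0.018, term=0.016814
Year 2: k_p_x=0.973162, q=0.039, term=0.034733
Year 3: k_p_x=0.935209, q=0.046, term=0.038222
Year 4: k_p_x=0.892189, q=0.028, term=0.021549
A_x = 0.1201


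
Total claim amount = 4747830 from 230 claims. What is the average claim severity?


severity = total / number
= 4747830 / 230
= 20642.7391


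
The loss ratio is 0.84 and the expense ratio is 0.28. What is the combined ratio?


Combined ratio = loss ratio + expense ratio
= 0.84 + 0.28
= 1.12


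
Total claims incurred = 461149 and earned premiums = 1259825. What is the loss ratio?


Loss ratio = claims / premiums
= 461149 / 1259825
= 0.366


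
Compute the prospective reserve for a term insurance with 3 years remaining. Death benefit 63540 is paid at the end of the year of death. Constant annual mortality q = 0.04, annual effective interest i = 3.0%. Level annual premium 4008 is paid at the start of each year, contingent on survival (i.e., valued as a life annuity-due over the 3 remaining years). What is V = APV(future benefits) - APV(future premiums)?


v = 1/(1+i) = 0.970874
APV(future benefits) per unit = sum_{k=0}^{2} k_p_x * q * v^(k+1) = 0.108766
APV(future benefits) = 63540 * 0.108766 = 6911.0181
Life annuity-due factor ä_{x:3} = sum_{k=0}^{2} k_p_x * v^k = 2.800735
APV(future premiums) = 4008 * 2.800735 = 11225.3468
V = 6911.0181 - 11225.3468
= -4314.3287


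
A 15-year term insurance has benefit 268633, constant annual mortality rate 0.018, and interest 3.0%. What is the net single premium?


NSP = benefit * sum_{k=0}^{n-1} k_p_x * q * v^(k+1)
With constant q=0.018, v=0.970874
Sum = 0.191707
NSP = 268633 * 0.191707
= 51498.902


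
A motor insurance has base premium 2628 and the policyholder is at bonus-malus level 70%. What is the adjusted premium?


adjusted = base * BM_level / 100
= 2628 * 70 / 100
= 2628 * 0.7
= 1839.6


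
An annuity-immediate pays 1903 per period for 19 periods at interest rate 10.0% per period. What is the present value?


PV = PMT * (1 - (1+i)^(-n)) / i
= 1903 * (1 - (1+0.1)^(-19)) / 0.1
= 1903 * (1 - 0.163508) / 0.1
= 1903 * 8.36492
= 15918.4429


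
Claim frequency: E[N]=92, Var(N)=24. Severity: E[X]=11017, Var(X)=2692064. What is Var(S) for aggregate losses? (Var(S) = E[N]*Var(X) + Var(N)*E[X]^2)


Var(S) = E[N]*Var(X) + Var(N)*E[X]^2
= 92*2692064 + 24*11017^2
= 247669888 + 2912982936
= 3.1607e+09


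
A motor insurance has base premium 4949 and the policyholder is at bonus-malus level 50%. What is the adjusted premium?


adjusted = base * BM_level / 100
= 4949 * 50 / 100
= 4949 * 0.5
= 2474.5


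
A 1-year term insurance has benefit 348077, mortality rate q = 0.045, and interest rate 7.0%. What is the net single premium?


NSP = benefit * q * v
v = 1/(1+i) = 0.934579
NSP = 348077 * 0.045 * 0.934579
= 14638.7523


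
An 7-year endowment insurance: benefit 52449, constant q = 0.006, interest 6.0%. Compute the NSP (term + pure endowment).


Term component = 1727.8489
Pure endowment = 7_p_x * v^7 * benefit = 0.958748 * 0.665057 * 52449 = 33442.6625
NSP = 35170.5114


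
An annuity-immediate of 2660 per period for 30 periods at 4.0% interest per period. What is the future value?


FV = PMT * ((1+i)^n - 1) / i
= 2660 * ((1.04)^30 - 1) / 0.04
= 2660 * (3.243398 - 1) / 0.04
= 149185.9344


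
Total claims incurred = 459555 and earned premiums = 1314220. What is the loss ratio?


Loss ratio = claims / premiums
= 459555 / 1314220
= 0.3497


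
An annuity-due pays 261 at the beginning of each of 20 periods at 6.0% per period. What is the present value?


PV_due = PMT * (1-(1+i)^(-n))/i * (1+i)
PV_immediate = 2993.6494
PV_due = 2993.6494 * 1.06
= 3173.2684


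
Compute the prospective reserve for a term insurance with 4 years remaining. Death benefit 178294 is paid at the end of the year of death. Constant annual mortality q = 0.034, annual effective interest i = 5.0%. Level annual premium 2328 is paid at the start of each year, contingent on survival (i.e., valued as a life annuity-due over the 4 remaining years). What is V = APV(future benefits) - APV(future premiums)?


v = 1/(1+i) = 0.952381
APV(future benefits) per unit = sum_{k=0}^{3} k_p_x * q * v^(k+1) = 0.114793
APV(future benefits) = 178294 * 0.114793 = 20466.9612
Life annuity-due factor ä_{x:4} = sum_{k=0}^{3} k_p_x * v^k = 3.545088
APV(future premiums) = 2328 * 3.545088 = 8252.9649
V = 20466.9612 - 8252.9649
= 12213.9964


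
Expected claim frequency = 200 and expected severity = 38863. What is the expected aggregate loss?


E[S] = E[N] * E[X]
= 200 * 38863
= 7.7726e+06


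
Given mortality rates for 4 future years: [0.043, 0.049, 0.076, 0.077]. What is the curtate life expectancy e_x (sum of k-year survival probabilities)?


e_x = sum_{k=1}^{n} k_p_x
k_p_x values:
  1_p_x = 0.957
  2_p_x = 0.910107
  3_p_x = 0.840939
  4_p_x = 0.776187
e_x = 3.4842


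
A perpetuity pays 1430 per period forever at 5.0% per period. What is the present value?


PV = PMT / i
= 1430 / 0.05
= 28600.0


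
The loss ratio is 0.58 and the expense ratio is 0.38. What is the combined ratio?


Combined ratio = loss ratio + expense ratio
= 0.58 + 0.38
= 0.96


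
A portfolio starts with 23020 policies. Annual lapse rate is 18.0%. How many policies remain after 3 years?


remaining = initial * (1 - lapse)^years
= 23020 * (1 - 0.18)^3
= 23020 * 0.551368
= 12692.4914


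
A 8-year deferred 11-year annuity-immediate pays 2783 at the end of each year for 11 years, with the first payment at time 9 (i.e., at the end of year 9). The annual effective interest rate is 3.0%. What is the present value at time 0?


PV at time 8 of the 11-year annuity-immediate:
a_n = 2783 * (1-(1+0.03)^(-11))/0.03 = 25750.0529
Discount back 8 years to time 0:
PV = 25750.0529 * (1+0.03)^(-8)
= 25750.0529 * 0.789409
= 20327.3295


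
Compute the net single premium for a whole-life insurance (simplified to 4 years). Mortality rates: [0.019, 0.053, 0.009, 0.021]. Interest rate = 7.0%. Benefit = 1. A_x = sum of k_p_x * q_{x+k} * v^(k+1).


v = 0.934579
Year 0: k_p_x=1.0, q=0.019, term=0.017757
Year 1: k_p_x=0.981, q=0.053, term=0.045413
Year 2: k_p_x=0.929007, q=0.009, term=0.006825
Year 3: k_p_x=0.920646, q=0.021, term=0.014749
A_x = 0.0847


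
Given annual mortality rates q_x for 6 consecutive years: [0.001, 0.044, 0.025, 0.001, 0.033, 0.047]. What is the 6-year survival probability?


p_k = 1 - q_k for each year
Survival = product of (1 - q_k)
= 0.999 * 0.956 * 0.975 * 0.999 * 0.967 * 0.953
= 0.8573


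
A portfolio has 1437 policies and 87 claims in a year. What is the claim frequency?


frequency = claims / policies
= 87 / 1437
= 0.0605


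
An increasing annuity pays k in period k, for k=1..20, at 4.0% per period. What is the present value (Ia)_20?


(Ia)_n = sum_{k=1}^{n} k * v^k, v = 1/(1+i)
v = 0.961538
Sum computed term by term:
(Ia)_20 = 125.155


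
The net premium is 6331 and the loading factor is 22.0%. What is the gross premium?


Gross = net * (1 + loading)
= 6331 * (1 + 0.22)
= 6331 * 1.22
= 7723.82


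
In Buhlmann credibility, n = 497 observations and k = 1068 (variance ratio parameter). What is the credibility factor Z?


Z = n / (n + k)
= 497 / (497 + 1068)
= 497 / 1565
= 0.3176
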